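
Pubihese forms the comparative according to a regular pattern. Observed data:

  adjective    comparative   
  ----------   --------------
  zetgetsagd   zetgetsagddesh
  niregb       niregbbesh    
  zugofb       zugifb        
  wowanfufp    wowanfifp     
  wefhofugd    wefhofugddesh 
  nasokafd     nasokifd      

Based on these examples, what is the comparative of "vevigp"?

nasokafd and zetgetsagd both end in -d yet inflect differently (nasokifd, zetgetsagddesh), so the final letter is not what conditions the rule; the second-to-last letter is.
"vevigp" has second-to-last letter 'g'. The stems whose second-to-last letter is 'g' (zetgetsagd → zetgetsagddesh, niregb → niregbbesh, wefhofugd → wefhofugddesh) double the final consonant and add -esh.
So vevigp → vevigppesh.

vevigppesh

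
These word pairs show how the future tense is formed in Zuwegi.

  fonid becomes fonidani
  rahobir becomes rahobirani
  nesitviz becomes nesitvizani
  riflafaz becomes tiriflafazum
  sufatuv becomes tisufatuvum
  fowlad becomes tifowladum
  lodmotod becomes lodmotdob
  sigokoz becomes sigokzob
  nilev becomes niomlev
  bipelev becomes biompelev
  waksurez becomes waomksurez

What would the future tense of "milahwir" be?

"milahwir" has last vowel 'i'. The stems whose last vowel is 'i' (fonid → fonidani, rahobir → rahobirani, nesitviz → nesitvizani) add -ani.
So milahwir → milahwirani.

milahwirani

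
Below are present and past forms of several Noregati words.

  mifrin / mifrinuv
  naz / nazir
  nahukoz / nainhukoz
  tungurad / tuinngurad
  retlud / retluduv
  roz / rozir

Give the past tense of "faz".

naz and nahukoz both end in -z yet inflect differently (nazir, nainhukoz), so the final letter is not what conditions the rule; the number of vowels is.
"faz" has 1 vowel. The stems with 1 vowel (naz → nazir, roz → rozir) add -ir.
The other patterns: stems with 2 vowels add -uv; stems with 3 vowels insert -in- after the first vowel.
So faz → fazir.

fazir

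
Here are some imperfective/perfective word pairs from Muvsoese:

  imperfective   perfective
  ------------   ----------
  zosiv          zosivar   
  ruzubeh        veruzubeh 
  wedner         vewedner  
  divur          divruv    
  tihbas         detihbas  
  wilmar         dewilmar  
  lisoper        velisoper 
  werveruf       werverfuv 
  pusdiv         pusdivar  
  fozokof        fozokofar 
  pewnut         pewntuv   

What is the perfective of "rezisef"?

verezisef

wilmar and divur both end in -r yet inflect differently (dewilmar, divruv), so the final letter is not what conditions the rule; the last vowel is.
"rezisef" has last vowel 'e'. The stems whose last vowel is 'e' (ruzubeh → veruzubeh, wedner → vewedner, lisoper → velisoper) add the prefix ve-.
The other patterns: stems whose last vowel is 'a' add the prefix de-; stems whose last vowel is 'u' delete the last vowel and add -uv; stems whose last vowel is 'i' or 'o' add -ar.
So rezisef → verezisef.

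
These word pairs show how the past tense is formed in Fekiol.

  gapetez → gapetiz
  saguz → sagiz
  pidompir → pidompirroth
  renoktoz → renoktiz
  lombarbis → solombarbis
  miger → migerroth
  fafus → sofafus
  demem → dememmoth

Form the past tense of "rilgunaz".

fafus and saguz both have last vowel 'u' yet inflect differently (sofafus, sagiz), so the last vowel is not what conditions the rule; the final letter is.
"rilgunaz" ends in -z. The stems ending in -z (gapetez → gapetiz, saguz → sagiz, renoktoz → renoktiz) change the last vowel to 'i'.
The other patterns: stems ending in -s add the prefix so-; stems ending in -m or -r double the final consonant and add -oth.
So rilgunaz → rilguniz.

rilguniz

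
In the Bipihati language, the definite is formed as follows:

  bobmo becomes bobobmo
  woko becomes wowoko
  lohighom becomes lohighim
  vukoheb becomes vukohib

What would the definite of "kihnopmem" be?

bobmo and lohighom both have last vowel 'o' yet inflect differently (bobobmo, lohighim), so the last vowel is not what conditions the rule; whether the stem ends in a vowel or a consonant is.
"kihnopmem" ends in a consonant. The stems ending in a consonant (lohighom → lohighim, vukoheb → vukohib) change the last vowel to 'i'.
The other pattern: stems ending in a vowel repeat the first consonant+vowel as a prefix.
So kihnopmem → kihnopmim.

kihnopmim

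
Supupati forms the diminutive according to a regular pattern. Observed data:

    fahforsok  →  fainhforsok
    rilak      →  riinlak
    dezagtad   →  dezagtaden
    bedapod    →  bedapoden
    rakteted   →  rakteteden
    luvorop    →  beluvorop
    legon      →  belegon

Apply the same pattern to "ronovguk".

roinnovguk

rilak and dezagtad both have last vowel 'a' yet inflect differently (riinlak, dezagtaden), so the last vowel is not what conditions the rule; the final letter is.
"ronovguk" ends in -k. The stems ending in -k (fahforsok → fainhforsok, rilak → riinlak) insert -in- after the first vowel.
The other patterns: stems ending in -d add -en; stems ending in -n or -p add the prefix be-.
So ronovguk → roinnovguk.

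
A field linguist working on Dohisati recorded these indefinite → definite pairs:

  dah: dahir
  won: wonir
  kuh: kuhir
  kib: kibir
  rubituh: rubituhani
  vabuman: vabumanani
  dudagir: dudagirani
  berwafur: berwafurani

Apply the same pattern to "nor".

dah and rubituh both end in -h yet inflect differently (dahir, rubituhani), so the final letter is not what conditions the rule; the number of vowels is.
"nor" has 1 vowel. The stems with 1 vowel (dah → dahir, won → wonir, kuh → kuhir) add -ir.
The other pattern: stems with 3 vowels add -ani.
So nor → norir.

norir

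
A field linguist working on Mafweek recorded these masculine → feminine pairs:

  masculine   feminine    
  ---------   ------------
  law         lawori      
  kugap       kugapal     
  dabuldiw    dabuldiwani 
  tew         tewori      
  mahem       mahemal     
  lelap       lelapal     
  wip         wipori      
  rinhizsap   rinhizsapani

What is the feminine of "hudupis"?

"hudupis" has 3 vowels. The stems with 3 vowels (dabuldiw → dabuldiwani, rinhizsap → rinhizsapani) add -ani.
So hudupis → hudupisani.

hudupisani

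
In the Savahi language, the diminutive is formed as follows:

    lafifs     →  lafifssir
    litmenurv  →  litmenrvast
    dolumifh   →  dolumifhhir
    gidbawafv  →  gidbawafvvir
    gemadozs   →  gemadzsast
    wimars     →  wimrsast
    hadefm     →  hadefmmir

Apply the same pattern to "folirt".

folrtast

lafifs and wimars both end in -s yet inflect differently (lafifssir, wimrsast), so the final letter is not what conditions the rule; the second-to-last letter is.
"folirt" has second-to-last letter 'r'. The stems whose second-to-last letter is 'r' (wimars → wimrsast, litmenurv → litmenrvast) delete the last vowel and add -ast.
The other pattern: stems whose second-to-last letter is 'f' double the final consonant and add -ir.
So folirt → folrtast.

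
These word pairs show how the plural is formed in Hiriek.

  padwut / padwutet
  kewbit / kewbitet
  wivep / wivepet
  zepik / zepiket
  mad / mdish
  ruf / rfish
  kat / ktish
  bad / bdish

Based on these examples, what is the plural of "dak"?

dkish

padwut and kat both end in -t yet inflect differently (padwutet, ktish), so the final letter is not what conditions the rule; the number of vowels is.
"dak" has 1 vowel. The stems with 1 vowel (mad → mdish, ruf → rfish, kat → ktish) delete the last vowel and add -ish.
The other pattern: stems with 2 vowels add -et.
So dak → dkish.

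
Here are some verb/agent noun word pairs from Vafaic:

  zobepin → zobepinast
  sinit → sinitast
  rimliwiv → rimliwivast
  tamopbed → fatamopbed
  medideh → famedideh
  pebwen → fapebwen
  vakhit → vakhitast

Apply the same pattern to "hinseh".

fahinseh

zobepin and pebwen both end in -n yet inflect differently (zobepinast, fapebwen), so the final letter is not what conditions the rule; the last vowel is.
"hinseh" has last vowel 'e'. The stems whose last vowel is 'e' (pebwen → fapebwen, medideh → famedideh, tamopbed → fatamopbed) add the prefix fa-.
The other pattern: stems whose last vowel is 'i' add -ast.
So hinseh → fahinseh.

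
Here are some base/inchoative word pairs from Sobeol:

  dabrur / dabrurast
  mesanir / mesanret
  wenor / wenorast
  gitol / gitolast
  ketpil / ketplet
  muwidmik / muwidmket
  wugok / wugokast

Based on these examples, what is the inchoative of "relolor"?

ketpil and gitol both end in -l yet inflect differently (ketplet, gitolast), so the final letter is not what conditions the rule; the last vowel is.
"relolor" has last vowel 'o'. The stems whose last vowel is 'o' (gitol → gitolast, wugok → wugokast, wenor → wenorast) add -ast.
The other pattern: stems whose last vowel is 'i' delete the last vowel and add -et.
So relolor → relolorast.

relolorast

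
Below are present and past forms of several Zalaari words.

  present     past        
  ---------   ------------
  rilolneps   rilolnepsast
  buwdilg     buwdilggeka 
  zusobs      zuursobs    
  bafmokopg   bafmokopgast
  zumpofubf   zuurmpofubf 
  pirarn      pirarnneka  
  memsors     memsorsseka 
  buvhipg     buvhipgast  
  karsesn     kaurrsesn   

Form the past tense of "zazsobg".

zaurzsobg

memsors and zusobs both end in -s yet inflect differently (memsorsseka, zuursobs), so the final letter is not what conditions the rule; the second-to-last letter is.
"zazsobg" has second-to-last letter 'b'. The stems whose second-to-last letter is 'b' (zumpofubf → zuurmpofubf, zusobs → zuursobs) insert -ur- after the first vowel.
So zazsobg → zaurzsobg.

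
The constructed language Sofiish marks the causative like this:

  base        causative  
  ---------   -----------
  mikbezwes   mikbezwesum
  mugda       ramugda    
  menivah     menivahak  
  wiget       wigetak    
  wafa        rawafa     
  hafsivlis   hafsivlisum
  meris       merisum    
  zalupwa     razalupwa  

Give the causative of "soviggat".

mikbezwes and wiget both have last vowel 'e' yet inflect differently (mikbezwesum, wigetak), so the last vowel is not what conditions the rule; the final letter is.
"soviggat" ends in -t. The one such stem in the data (wiget → wigetak) adds -ak, so the same rule applies.
The other patterns: stems ending in -a add the prefix ra-; stems ending in -s add -um.
So soviggat → soviggatak.

soviggatak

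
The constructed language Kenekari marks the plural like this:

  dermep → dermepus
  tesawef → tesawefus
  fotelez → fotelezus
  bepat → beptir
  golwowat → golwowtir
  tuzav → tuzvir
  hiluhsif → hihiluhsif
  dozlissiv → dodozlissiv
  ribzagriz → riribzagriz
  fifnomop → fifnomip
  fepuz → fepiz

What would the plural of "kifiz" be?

kikifiz

tesawef and hiluhsif both end in -f yet inflect differently (tesawefus, hihiluhsif), so the final letter is not what conditions the rule; the last vowel is.
"kifiz" has last vowel 'i'. The stems whose last vowel is 'i' (hiluhsif → hihiluhsif, dozlissiv → dodozlissiv, ribzagriz → riribzagriz) repeat the first consonant+vowel as a prefix.
The other patterns: stems whose last vowel is 'e' add -us; stems whose last vowel is 'a' delete the last vowel and add -ir; stems whose last vowel is 'o' or 'u' change the last vowel to 'i'.
So kifiz → kikifiz.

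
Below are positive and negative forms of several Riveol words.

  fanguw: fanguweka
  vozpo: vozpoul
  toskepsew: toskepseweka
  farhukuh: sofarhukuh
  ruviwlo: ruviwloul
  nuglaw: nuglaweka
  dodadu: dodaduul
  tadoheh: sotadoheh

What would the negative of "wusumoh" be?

sowusumoh

farhukuh and dodadu both have last vowel 'u' yet inflect differently (sofarhukuh, dodaduul), so the last vowel is not what conditions the rule; the final letter is.
"wusumoh" ends in -h. The stems ending in -h (farhukuh → sofarhukuh, tadoheh → sotadoheh) add the prefix so-.
So wusumoh → sowusumoh.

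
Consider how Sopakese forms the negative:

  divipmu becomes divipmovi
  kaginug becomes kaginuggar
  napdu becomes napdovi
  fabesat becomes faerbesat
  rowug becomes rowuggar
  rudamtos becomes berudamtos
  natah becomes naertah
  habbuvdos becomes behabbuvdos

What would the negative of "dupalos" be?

bedupalos

napdu and rowug both have last vowel 'u' yet inflect differently (napdovi, rowuggar), so the last vowel is not what conditions the rule; the final letter is.
"dupalos" ends in -s. The stems ending in -s (rudamtos → berudamtos, habbuvdos → behabbuvdos) add the prefix be-.
So dupalos → bedupalos.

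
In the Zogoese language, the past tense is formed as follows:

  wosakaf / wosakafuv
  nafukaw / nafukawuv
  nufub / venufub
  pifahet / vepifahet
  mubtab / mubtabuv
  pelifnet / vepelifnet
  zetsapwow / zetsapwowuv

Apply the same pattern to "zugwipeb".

vezugwipeb

mubtab and nufub both end in -b yet inflect differently (mubtabuv, venufub), so the final letter is not what conditions the rule; the last vowel is.
"zugwipeb" has last vowel 'e'. The stems whose last vowel is 'e' (pifahet → vepifahet, pelifnet → vepelifnet) add the prefix ve-.
So zugwipeb → vezugwipeb.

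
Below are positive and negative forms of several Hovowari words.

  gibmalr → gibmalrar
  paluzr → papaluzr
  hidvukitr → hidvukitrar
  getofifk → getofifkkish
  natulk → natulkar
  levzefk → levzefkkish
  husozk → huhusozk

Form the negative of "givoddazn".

gigivoddazn

husozk and getofifk both end in -k yet inflect differently (huhusozk, getofifkkish), so the final letter is not what conditions the rule; the second-to-last letter is.
"givoddazn" has second-to-last letter 'z'. The stems whose second-to-last letter is 'z' (paluzr → papaluzr, husozk → huhusozk) repeat the first consonant+vowel as a prefix.
The other patterns: stems whose second-to-last letter is 'f' double the final consonant and add -ish; stems whose second-to-last letter is 'l' or 't' add -ar.
So givoddazn → gigivoddazn.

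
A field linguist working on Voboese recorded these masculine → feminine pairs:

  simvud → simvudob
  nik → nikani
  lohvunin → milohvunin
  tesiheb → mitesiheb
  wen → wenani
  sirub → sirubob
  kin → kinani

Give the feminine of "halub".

wen and lohvunin both end in -n yet inflect differently (wenani, milohvunin), so the final letter is not what conditions the rule; the number of vowels is.
"halub" has 2 vowels. The stems with 2 vowels (simvud → simvudob, sirub → sirubob) add -ob.
The other patterns: stems with 1 vowel add -ani; stems with 3 vowels add the prefix mi-.
So halub → halubob.

halubob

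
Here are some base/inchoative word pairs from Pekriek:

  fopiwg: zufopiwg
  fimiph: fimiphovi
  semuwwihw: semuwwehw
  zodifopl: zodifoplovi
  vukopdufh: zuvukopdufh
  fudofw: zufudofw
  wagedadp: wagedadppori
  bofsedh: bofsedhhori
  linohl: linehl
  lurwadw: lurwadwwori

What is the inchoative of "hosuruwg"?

semuwwihw and lurwadw both end in -w yet inflect differently (semuwwehw, lurwadwwori), so the final letter is not what conditions the rule; the second-to-last letter is.
"hosuruwg" has second-to-last letter 'w'. The one such stem in the data (fopiwg → zufopiwg) adds the prefix zu-, so the same rule applies.
So hosuruwg → zuhosuruwg.

zuhosuruwg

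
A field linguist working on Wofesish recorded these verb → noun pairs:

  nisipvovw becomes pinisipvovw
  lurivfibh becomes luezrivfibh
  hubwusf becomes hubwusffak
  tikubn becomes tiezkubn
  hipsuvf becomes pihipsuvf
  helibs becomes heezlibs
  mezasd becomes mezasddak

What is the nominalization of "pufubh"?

hipsuvf and hubwusf both end in -f yet inflect differently (pihipsuvf, hubwusffak), so the final letter is not what conditions the rule; the second-to-last letter is.
"pufubh" has second-to-last letter 'b'. The stems whose second-to-last letter is 'b' (lurivfibh → luezrivfibh, tikubn → tiezkubn, helibs → heezlibs) insert -ez- after the first vowel.
The other patterns: stems whose second-to-last letter is 'v' add the prefix pi-; stems whose second-to-last letter is 's' double the final consonant and add -ak.
So pufubh → puezfubh.

puezfubh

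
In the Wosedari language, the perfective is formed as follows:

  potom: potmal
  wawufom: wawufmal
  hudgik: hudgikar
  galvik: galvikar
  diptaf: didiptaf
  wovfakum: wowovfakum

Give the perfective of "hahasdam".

hahahasdam

"hahasdam" has last vowel 'a'. The one such stem in the data (diptaf → didiptaf) repeats the first consonant+vowel as a prefix (as does wovfakum), so the same rule applies.
So hahasdam → hahahasdam.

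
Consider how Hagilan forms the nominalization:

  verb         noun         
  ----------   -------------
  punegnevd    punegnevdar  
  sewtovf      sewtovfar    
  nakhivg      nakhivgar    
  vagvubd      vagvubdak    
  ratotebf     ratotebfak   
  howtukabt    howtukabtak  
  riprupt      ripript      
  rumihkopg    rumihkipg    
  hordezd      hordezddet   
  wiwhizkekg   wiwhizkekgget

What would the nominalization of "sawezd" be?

punegnevd and vagvubd both end in -d yet inflect differently (punegnevdar, vagvubdak), so the final letter is not what conditions the rule; the second-to-last letter is.
"sawezd" has second-to-last letter 'z'. The one such stem in the data (hordezd → hordezddet) doubles the final consonant and adds -et (as does wiwhizkekg), so the same rule applies.
The other patterns: stems whose second-to-last letter is 'v' add -ar; stems whose second-to-last letter is 'b' add -ak; stems whose second-to-last letter is 'p' change the last vowel to 'i'.
So sawezd → sawezddet.

sawezddet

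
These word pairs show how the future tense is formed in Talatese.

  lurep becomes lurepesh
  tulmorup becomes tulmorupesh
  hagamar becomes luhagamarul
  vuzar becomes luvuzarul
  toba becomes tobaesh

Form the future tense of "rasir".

hagamar and toba both have last vowel 'a' yet inflect differently (luhagamarul, tobaesh), so the last vowel is not what conditions the rule; the final letter is.
"rasir" ends in -r. The stems ending in -r (hagamar → luhagamarul, vuzar → luvuzarul) add lu- … -ul around the stem.
The other pattern: stems ending in -a or -p add -esh.
So rasir → lurasirul.

lurasirul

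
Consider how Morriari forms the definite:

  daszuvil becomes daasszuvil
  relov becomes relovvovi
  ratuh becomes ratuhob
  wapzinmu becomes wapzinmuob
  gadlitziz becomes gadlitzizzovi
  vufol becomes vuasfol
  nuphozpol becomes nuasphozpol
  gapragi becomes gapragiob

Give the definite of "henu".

daszuvil and gadlitziz both have last vowel 'i' yet inflect differently (daasszuvil, gadlitzizzovi), so the last vowel is not what conditions the rule; the final letter is.
"henu" ends in -u. The one such stem in the data (wapzinmu → wapzinmuob) adds -ob, so the same rule applies.
So henu → henuob.

henuob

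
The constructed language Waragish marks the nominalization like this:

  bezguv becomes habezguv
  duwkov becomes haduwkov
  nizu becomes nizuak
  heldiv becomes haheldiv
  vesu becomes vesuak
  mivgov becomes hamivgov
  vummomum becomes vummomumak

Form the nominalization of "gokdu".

bezguv and vesu both have last vowel 'u' yet inflect differently (habezguv, vesuak), so the last vowel is not what conditions the rule; the final letter is.
"gokdu" ends in -u. The stems ending in -u (vesu → vesuak, nizu → nizuak) add -ak.
The other pattern: stems ending in -v add the prefix ha-.
So gokdu → gokduak.

gokduak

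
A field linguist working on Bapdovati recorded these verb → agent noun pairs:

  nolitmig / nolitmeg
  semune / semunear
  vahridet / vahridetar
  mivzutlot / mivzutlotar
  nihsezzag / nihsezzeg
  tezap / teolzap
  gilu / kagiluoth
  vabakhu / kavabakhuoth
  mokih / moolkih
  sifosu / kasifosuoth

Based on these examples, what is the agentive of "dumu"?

"dumu" ends in -u. The stems ending in -u (gilu → kagiluoth, vabakhu → kavabakhuoth, sifosu → kasifosuoth) add ka- … -oth around the stem.
The other patterns: stems ending in -g change the last vowel to 'e'; stems ending in -e or -t add -ar; stems ending in -h or -p insert -ol- after the first vowel.
So dumu → kadumuoth.

kadumuoth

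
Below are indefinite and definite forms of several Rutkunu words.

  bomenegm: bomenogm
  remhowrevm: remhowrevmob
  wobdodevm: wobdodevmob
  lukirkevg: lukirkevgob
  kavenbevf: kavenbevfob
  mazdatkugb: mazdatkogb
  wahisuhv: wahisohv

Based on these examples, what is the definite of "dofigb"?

dofogb

remhowrevm and bomenegm both end in -m yet inflect differently (remhowrevmob, bomenogm), so the final letter is not what conditions the rule; the second-to-last letter is.
"dofigb" has second-to-last letter 'g'. The stems whose second-to-last letter is 'g' (mazdatkugb → mazdatkogb, bomenegm → bomenogm) change the last vowel to 'o'.
So dofigb → dofogb.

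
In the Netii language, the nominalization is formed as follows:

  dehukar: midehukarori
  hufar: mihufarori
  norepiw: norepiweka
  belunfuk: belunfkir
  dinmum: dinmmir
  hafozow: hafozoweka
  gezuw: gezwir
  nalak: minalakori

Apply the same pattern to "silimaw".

nalak and belunfuk both end in -k yet inflect differently (minalakori, belunfkir), so the final letter is not what conditions the rule; the last vowel is.
"silimaw" has last vowel 'a'. The stems whose last vowel is 'a' (dehukar → midehukarori, hufar → mihufarori, nalak → minalakori) add mi- … -ori around the stem.
The other patterns: stems whose last vowel is 'u' delete the last vowel and add -ir; stems whose last vowel is 'i' or 'o' add -eka.
So silimaw → misilimawori.

misilimawori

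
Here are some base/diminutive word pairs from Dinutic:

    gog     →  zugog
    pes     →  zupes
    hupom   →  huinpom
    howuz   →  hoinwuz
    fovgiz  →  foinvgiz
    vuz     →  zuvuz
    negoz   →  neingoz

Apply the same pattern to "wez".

zuwez

vuz and fovgiz both end in -z yet inflect differently (zuvuz, foinvgiz), so the final letter is not what conditions the rule; the number of vowels is.
"wez" has 1 vowel. The stems with 1 vowel (pes → zupes, vuz → zuvuz, gog → zugog) add the prefix zu-.
So wez → zuwez.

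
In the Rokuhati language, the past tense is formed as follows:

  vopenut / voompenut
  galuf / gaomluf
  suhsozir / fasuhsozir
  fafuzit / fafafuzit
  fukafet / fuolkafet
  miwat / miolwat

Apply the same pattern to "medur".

vopenut and fafuzit both end in -t yet inflect differently (voompenut, fafafuzit), so the final letter is not what conditions the rule; the last vowel is.
"medur" has last vowel 'u'. The stems whose last vowel is 'u' (vopenut → voompenut, galuf → gaomluf) insert -om- after the first vowel.
So medur → meomdur.

meomdur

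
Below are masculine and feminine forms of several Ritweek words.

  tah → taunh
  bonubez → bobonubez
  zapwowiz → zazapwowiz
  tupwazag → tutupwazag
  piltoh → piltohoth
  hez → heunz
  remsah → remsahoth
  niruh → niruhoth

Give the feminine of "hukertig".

tah and remsah both end in -h yet inflect differently (taunh, remsahoth), so the final letter is not what conditions the rule; the number of vowels is.
"hukertig" has 3 vowels. The stems with 3 vowels (tupwazag → tutupwazag, bonubez → bobonubez, zapwowiz → zazapwowiz) repeat the first consonant+vowel as a prefix.
So hukertig → huhukertig.

huhukertig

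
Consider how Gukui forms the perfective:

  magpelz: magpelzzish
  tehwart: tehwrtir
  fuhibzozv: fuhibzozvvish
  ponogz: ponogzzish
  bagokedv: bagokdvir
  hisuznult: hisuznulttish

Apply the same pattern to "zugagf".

zugagffish

bagokedv and fuhibzozv both end in -v yet inflect differently (bagokdvir, fuhibzozvvish), so the final letter is not what conditions the rule; the second-to-last letter is.
"zugagf" has second-to-last letter 'g'. The one such stem in the data (ponogz → ponogzzish) doubles the final consonant and adds -ish (as do fuhibzozv, magpelz), so the same rule applies.
The other pattern: stems whose second-to-last letter is 'd' or 'r' delete the last vowel and add -ir.
So zugagf → zugagffish.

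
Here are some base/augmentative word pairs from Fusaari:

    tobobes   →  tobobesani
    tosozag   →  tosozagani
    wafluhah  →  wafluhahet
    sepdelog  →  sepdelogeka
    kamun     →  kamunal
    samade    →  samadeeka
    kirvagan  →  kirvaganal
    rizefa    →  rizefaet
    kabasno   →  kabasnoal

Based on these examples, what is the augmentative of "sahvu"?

sahvueka

tosozag and sepdelog both end in -g yet inflect differently (tosozagani, sepdelogeka), so the final letter is not what conditions the rule; the first letter is.
"sahvu" begins with s-. The stems beginning with s- (samade → samadeeka, sepdelog → sepdelogeka) add -eka.
So sahvu → sahvueka.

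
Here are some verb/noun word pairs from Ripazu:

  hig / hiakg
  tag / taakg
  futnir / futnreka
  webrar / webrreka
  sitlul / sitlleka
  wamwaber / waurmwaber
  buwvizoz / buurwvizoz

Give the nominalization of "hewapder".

heurwapder

futnir and wamwaber both end in -r yet inflect differently (futnreka, waurmwaber), so the final letter is not what conditions the rule; the number of vowels is.
"hewapder" has 3 vowels. The stems with 3 vowels (wamwaber → waurmwaber, buwvizoz → buurwvizoz) insert -ur- after the first vowel.
So hewapder → heurwapder.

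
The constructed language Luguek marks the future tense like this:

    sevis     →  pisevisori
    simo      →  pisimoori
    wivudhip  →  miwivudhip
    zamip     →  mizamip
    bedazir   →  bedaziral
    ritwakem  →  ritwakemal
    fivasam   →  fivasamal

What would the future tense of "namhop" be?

minamhop

"namhop" ends in -p. The stems ending in -p (wivudhip → miwivudhip, zamip → mizamip) add the prefix mi-.
The other patterns: stems ending in -o or -s add pi- … -ori around the stem; stems ending in -m or -r add -al.
So namhop → minamhop.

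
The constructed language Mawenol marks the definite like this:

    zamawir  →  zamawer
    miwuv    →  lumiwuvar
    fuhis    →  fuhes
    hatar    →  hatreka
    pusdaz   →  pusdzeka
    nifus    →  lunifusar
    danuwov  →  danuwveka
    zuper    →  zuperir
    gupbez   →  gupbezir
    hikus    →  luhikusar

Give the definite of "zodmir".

zodmer

zuper and zamawir both end in -r yet inflect differently (zuperir, zamawer), so the final letter is not what conditions the rule; the last vowel is.
"zodmir" has last vowel 'i'. The stems whose last vowel is 'i' (zamawir → zamawer, fuhis → fuhes) change the last vowel to 'e'.
The other patterns: stems whose last vowel is 'e' add -ir; stems whose last vowel is 'u' add lu- … -ar around the stem; stems whose last vowel is 'a' or 'o' delete the last vowel and add -eka.
So zodmir → zodmer.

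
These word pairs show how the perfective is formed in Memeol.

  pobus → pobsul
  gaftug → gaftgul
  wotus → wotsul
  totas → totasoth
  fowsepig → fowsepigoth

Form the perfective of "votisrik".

"votisrik" has last vowel 'i'. The one such stem in the data (fowsepig → fowsepigoth) adds -oth, so the same rule applies.
So votisrik → votisrikoth.

votisrikoth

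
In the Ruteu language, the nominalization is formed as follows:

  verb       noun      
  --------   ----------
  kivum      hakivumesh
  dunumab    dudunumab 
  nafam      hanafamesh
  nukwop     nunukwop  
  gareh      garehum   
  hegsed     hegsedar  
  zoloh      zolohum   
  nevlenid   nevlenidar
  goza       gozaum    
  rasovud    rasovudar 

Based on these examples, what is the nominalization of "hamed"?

kivum and rasovud both have last vowel 'u' yet inflect differently (hakivumesh, rasovudar), so the last vowel is not what conditions the rule; the final letter is.
"hamed" ends in -d. The stems ending in -d (nevlenid → nevlenidar, hegsed → hegsedar, rasovud → rasovudar) add -ar.
The other patterns: stems ending in -m add ha- … -esh around the stem; stems ending in -a or -h add -um; stems ending in -b or -p repeat the first consonant+vowel as a prefix.
So hamed → hamedar.

hamedar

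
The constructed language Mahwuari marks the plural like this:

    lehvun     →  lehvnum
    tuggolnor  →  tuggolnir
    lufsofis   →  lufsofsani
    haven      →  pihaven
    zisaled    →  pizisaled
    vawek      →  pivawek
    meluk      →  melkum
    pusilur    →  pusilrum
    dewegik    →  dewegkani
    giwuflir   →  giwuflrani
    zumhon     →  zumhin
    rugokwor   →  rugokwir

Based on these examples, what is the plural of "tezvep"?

pitezvep

vawek and meluk both end in -k yet inflect differently (pivawek, melkum), so the final letter is not what conditions the rule; the last vowel is.
"tezvep" has last vowel 'e'. The stems whose last vowel is 'e' (zisaled → pizisaled, haven → pihaven, vawek → pivawek) add the prefix pi-.
So tezvep → pitezvep.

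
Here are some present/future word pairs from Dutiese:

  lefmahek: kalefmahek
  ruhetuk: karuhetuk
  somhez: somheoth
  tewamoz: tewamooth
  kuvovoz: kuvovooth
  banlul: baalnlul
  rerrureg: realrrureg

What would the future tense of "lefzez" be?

"lefzez" ends in -z. The stems ending in -z (somhez → somheoth, tewamoz → tewamooth, kuvovoz → kuvovooth) drop the final letter and add -oth.
So lefzez → lefzeoth.

lefzeoth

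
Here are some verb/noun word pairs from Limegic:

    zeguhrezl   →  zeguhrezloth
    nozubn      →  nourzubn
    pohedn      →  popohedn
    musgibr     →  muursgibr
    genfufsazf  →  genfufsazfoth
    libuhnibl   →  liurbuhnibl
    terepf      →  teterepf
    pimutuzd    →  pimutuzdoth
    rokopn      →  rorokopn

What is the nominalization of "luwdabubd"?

zeguhrezl and libuhnibl both end in -l yet inflect differently (zeguhrezloth, liurbuhnibl), so the final letter is not what conditions the rule; the second-to-last letter is.
"luwdabubd" has second-to-last letter 'b'. The stems whose second-to-last letter is 'b' (nozubn → nourzubn, musgibr → muursgibr, libuhnibl → liurbuhnibl) insert -ur- after the first vowel.
The other patterns: stems whose second-to-last letter is 'z' add -oth; stems whose second-to-last letter is 'd' or 'p' repeat the first consonant+vowel as a prefix.
So luwdabubd → luurwdabubd.

luurwdabubd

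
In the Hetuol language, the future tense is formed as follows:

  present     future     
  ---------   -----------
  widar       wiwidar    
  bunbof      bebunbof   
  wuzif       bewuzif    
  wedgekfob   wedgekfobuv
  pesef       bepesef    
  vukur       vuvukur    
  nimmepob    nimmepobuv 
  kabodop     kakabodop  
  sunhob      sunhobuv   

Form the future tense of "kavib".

kavibuv

"kavib" ends in -b. The stems ending in -b (sunhob → sunhobuv, nimmepob → nimmepobuv, wedgekfob → wedgekfobuv) add -uv.
The other patterns: stems ending in -f add the prefix be-; stems ending in -p or -r repeat the first consonant+vowel as a prefix.
So kavib → kavibuv.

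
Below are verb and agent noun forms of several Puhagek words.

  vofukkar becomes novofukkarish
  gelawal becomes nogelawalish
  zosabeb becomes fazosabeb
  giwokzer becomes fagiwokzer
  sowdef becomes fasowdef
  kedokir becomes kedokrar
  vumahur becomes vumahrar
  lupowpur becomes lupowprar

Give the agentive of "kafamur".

vofukkar and giwokzer both end in -r yet inflect differently (novofukkarish, fagiwokzer), so the final letter is not what conditions the rule; the last vowel is.
"kafamur" has last vowel 'u'. The stems whose last vowel is 'u' (vumahur → vumahrar, lupowpur → lupowprar) delete the last vowel and add -ar.
So kafamur → kafamrar.

kafamrar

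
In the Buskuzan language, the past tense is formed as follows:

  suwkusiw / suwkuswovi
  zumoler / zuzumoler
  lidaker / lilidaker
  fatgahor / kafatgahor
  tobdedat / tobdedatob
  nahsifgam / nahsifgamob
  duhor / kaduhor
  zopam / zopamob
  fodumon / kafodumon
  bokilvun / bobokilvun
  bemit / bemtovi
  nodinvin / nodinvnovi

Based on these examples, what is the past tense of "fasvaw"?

"fasvaw" has last vowel 'a'. The stems whose last vowel is 'a' (zopam → zopamob, nahsifgam → nahsifgamob, tobdedat → tobdedatob) add -ob.
The other patterns: stems whose last vowel is 'i' delete the last vowel and add -ovi; stems whose last vowel is 'o' add the prefix ka-; stems whose last vowel is 'e' or 'u' repeat the first consonant+vowel as a prefix.
So fasvaw → fasvawob.

fasvawob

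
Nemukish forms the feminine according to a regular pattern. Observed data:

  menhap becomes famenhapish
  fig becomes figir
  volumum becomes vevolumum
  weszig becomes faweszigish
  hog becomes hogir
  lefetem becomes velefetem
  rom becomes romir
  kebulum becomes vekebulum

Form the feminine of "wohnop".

hog and weszig both end in -g yet inflect differently (hogir, faweszigish), so the final letter is not what conditions the rule; the number of vowels is.
"wohnop" has 2 vowels. The stems with 2 vowels (menhap → famenhapish, weszig → faweszigish) add fa- … -ish around the stem.
The other patterns: stems with 1 vowel add -ir; stems with 3 vowels add the prefix ve-.
So wohnop → fawohnopish.

fawohnopish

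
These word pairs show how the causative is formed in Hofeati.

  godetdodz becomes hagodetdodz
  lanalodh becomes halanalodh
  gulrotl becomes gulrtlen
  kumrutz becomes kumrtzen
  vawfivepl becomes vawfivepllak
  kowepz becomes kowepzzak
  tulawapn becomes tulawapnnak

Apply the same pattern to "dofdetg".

dofdtgen

godetdodz and kumrutz both end in -z yet inflect differently (hagodetdodz, kumrtzen), so the final letter is not what conditions the rule; the second-to-last letter is.
"dofdetg" has second-to-last letter 't'. The stems whose second-to-last letter is 't' (gulrotl → gulrtlen, kumrutz → kumrtzen) delete the last vowel and add -en.
The other patterns: stems whose second-to-last letter is 'd' add the prefix ha-; stems whose second-to-last letter is 'p' double the final consonant and add -ak.
So dofdetg → dofdtgen.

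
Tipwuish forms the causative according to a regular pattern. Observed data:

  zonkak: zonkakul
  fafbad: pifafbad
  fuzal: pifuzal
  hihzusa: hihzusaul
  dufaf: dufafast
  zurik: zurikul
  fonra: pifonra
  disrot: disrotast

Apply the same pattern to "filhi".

pifilhi

"filhi" begins with f-. The stems beginning with f- (fuzal → pifuzal, fafbad → pifafbad, fonra → pifonra) add the prefix pi-.
So filhi → pifilhi.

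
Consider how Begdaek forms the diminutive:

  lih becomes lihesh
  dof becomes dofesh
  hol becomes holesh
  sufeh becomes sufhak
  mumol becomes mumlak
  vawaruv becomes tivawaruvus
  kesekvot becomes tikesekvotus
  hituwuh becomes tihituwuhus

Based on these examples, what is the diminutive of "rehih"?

"rehih" has 2 vowels. The stems with 2 vowels (sufeh → sufhak, mumol → mumlak) delete the last vowel and add -ak.
So rehih → rehhak.

rehhak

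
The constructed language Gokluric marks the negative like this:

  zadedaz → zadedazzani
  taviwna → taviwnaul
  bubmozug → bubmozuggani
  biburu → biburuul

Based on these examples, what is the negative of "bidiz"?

bubmozug and biburu both have last vowel 'u' yet inflect differently (bubmozuggani, biburuul), so the last vowel is not what conditions the rule; whether the stem ends in a vowel or a consonant is.
"bidiz" ends in a consonant. The stems ending in a consonant (zadedaz → zadedazzani, bubmozug → bubmozuggani) double the final consonant and add -ani.
The other pattern: stems ending in a vowel add -ul.
So bidiz → bidizzani.

bidizzani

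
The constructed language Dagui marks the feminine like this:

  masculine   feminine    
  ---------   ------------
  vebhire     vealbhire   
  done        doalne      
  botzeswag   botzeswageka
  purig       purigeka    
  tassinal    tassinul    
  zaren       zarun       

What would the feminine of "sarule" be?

"sarule" ends in -e. The stems ending in -e (vebhire → vealbhire, done → doalne) insert -al- after the first vowel.
The other patterns: stems ending in -g add -eka; stems ending in -l or -n change the last vowel to 'u'.
So sarule → saalrule.

saalrule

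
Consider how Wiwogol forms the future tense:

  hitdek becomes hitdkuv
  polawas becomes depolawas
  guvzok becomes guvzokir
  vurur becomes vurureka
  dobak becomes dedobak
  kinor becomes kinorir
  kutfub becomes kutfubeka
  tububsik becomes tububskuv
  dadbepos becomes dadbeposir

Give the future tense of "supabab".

desupabab

vurur and kinor both end in -r yet inflect differently (vurureka, kinorir), so the final letter is not what conditions the rule; the last vowel is.
"supabab" has last vowel 'a'. The stems whose last vowel is 'a' (polawas → depolawas, dobak → dedobak) add the prefix de-.
The other patterns: stems whose last vowel is 'e' or 'i' delete the last vowel and add -uv; stems whose last vowel is 'u' add -eka; stems whose last vowel is 'o' add -ir.
So supabab → desupabab.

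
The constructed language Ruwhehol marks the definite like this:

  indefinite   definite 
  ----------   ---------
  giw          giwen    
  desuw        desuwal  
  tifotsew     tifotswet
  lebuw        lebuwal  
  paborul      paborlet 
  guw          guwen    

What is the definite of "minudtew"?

minudtwet

guw and lebuw both end in -w yet inflect differently (guwen, lebuwal), so the final letter is not what conditions the rule; the number of vowels is.
"minudtew" has 3 vowels. The stems with 3 vowels (tifotsew → tifotswet, paborul → paborlet) delete the last vowel and add -et.
The other patterns: stems with 1 vowel add -en; stems with 2 vowels add -al.
So minudtew → minudtwet.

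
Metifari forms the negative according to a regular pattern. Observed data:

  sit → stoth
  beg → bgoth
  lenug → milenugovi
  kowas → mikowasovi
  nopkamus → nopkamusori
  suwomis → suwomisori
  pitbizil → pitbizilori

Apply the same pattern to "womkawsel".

beg and lenug both end in -g yet inflect differently (bgoth, milenugovi), so the final letter is not what conditions the rule; the number of vowels is.
"womkawsel" has 3 vowels. The stems with 3 vowels (nopkamus → nopkamusori, suwomis → suwomisori, pitbizil → pitbizilori) add -ori.
The other patterns: stems with 1 vowel delete the last vowel and add -oth; stems with 2 vowels add mi- … -ovi around the stem.
So womkawsel → womkawselori.

womkawselori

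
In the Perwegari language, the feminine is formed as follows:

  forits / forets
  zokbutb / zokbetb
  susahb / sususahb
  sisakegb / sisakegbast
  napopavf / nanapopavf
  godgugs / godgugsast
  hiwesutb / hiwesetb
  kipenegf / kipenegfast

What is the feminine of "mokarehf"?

forits and godgugs both end in -s yet inflect differently (forets, godgugsast), so the final letter is not what conditions the rule; the second-to-last letter is.
"mokarehf" has second-to-last letter 'h'. The one such stem in the data (susahb → sususahb) repeats the first consonant+vowel as a prefix (as does napopavf), so the same rule applies.
The other patterns: stems whose second-to-last letter is 't' change the last vowel to 'e'; stems whose second-to-last letter is 'g' add -ast.
So mokarehf → momokarehf.

momokarehf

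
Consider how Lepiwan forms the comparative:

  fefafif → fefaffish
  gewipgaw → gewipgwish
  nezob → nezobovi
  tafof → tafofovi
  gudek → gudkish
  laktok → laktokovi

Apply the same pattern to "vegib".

vegbish

"vegib" has last vowel 'i'. The one such stem in the data (fefafif → fefaffish) deletes the last vowel and adds -ish (as do gewipgaw, gudek), so the same rule applies.
So vegib → vegbish.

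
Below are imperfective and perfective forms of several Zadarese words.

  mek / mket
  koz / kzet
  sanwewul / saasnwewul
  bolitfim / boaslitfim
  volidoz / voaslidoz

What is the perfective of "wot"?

"wot" has 1 vowel. The stems with 1 vowel (mek → mket, koz → kzet) delete the last vowel and add -et.
So wot → wtet.

wtet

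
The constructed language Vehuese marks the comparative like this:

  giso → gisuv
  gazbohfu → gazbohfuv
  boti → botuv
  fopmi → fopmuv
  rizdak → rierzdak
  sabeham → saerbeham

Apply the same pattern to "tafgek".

taerfgek

"tafgek" ends in a consonant. The stems ending in a consonant (rizdak → rierzdak, sabeham → saerbeham) insert -er- after the first vowel.
So tafgek → taerfgek.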